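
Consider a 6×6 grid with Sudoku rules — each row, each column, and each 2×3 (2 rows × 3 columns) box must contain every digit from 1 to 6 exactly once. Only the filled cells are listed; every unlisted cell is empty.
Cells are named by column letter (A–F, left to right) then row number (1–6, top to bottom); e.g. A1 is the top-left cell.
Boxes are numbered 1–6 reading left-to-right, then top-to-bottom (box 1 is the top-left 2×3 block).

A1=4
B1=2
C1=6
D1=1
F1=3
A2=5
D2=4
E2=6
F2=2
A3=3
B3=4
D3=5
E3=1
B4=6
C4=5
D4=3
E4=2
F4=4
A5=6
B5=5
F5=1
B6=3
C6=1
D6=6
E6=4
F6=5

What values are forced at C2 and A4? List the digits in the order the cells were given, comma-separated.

3,1

For C2:
  Row 2 already contains {2, 4, 5, 6}.
  Column C already contains {1, 5, 6}.
  Its 2×3 block (box 1) already contains {2, 4, 5, 6}.
  The only value from 1–6 not eliminated is 3, so C2 = 3.
For A4:
  Row 4 already contains {2, 3, 4, 5, 6}.
  Column A already contains {3, 4, 5, 6}.
  Its 2×3 block (box 3) already contains {3, 4, 5, 6}.
  The only value from 1–6 not eliminated is 1, so A4 = 1.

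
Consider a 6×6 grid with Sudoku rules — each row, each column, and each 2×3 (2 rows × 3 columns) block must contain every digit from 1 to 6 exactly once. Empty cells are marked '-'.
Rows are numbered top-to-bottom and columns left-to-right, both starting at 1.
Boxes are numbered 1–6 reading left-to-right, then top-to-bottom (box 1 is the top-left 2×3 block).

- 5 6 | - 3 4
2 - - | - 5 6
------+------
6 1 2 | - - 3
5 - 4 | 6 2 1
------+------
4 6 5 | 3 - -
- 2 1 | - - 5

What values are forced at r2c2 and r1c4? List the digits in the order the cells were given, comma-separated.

4,2

For r2c2:
  Consider where 4 can go in box 1.
  r1c1 is out (row 1 already has a 4).
  r2c3 is out (column 3 already has a 4).
  So the only cell in box 1 that can hold 4 is r2c2.
  So r2c2 = 4.
For r1c4:
  Consider where 2 can go in row 1.
  r1c1 is out (column 1 already has a 2).
  So the only cell in row 1 that can hold 2 is r1c4.
  So r1c4 = 2.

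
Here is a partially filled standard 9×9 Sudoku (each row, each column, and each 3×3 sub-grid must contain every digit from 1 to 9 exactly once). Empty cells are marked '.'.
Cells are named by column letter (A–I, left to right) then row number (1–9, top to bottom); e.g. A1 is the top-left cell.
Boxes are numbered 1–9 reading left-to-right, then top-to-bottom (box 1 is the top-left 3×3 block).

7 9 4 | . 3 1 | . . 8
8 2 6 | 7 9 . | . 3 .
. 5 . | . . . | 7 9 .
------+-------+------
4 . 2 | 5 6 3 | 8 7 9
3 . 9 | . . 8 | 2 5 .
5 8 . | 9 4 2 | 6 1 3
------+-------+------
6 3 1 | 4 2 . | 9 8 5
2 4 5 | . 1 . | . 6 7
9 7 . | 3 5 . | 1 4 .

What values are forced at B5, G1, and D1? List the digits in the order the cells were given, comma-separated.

For B5:
  Consider where 6 can go in box 4.
  B4 is out (row 4 already has a 6).
  C6 is out (row 6 already has a 6).
  So the only cell in box 4 that can hold 6 is B5.
  So B5 = 6.
For G1:
  Row 1 already contains {1, 3, 4, 7, 8, 9}.
  Column G already contains {1, 2, 6, 7, 8, 9}.
  Its 3×3 block (box 3) already contains {3, 7, 8, 9}.
  The only value from 1–9 not eliminated is 5, so G1 = 5.
For D1:
  Consider where 6 can go in row 1.
  G1 is out (column G already has a 6).
  H1 is out (column H already has a 6).
  So the only cell in row 1 that can hold 6 is D1.
  So D1 = 6.

6,5,6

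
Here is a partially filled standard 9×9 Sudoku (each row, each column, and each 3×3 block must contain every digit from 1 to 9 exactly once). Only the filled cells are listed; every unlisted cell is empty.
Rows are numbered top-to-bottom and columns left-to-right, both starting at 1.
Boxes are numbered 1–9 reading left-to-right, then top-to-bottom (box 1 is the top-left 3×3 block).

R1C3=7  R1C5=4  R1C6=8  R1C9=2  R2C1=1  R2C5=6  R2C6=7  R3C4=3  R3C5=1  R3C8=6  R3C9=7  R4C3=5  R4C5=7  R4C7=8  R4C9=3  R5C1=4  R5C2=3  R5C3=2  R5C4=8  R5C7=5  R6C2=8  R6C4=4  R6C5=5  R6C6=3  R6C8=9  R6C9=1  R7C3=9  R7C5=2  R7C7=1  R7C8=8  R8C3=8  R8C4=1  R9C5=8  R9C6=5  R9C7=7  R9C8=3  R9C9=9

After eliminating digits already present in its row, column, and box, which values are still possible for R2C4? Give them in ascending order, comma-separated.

2,5,9

Row 2 already contains {1, 6, 7}.
Column 4 already contains {1, 3, 4, 8}.
Its 3×3 block (box 2) already contains {1, 3, 4, 6, 7, 8}.
Removing those from 1–9 leaves {2, 5, 9} as the candidates for R2C4.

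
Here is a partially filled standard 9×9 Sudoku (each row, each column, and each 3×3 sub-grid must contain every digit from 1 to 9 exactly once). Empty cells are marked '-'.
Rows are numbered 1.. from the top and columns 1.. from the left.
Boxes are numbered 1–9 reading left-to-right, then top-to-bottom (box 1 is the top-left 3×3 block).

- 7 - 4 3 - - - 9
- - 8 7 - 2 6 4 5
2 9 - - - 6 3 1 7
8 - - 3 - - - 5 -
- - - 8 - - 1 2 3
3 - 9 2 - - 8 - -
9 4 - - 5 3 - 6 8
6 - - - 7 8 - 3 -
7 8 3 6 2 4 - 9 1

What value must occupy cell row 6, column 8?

7

Row 6 already contains {2, 3, 8, 9}.
Column 8 already contains {1, 2, 3, 4, 5, 6, 9}.
Its 3×3 block (box 6) already contains {1, 2, 3, 5, 8}.
The only value from 1–9 not eliminated is 7, so row 6, column 8 = 7.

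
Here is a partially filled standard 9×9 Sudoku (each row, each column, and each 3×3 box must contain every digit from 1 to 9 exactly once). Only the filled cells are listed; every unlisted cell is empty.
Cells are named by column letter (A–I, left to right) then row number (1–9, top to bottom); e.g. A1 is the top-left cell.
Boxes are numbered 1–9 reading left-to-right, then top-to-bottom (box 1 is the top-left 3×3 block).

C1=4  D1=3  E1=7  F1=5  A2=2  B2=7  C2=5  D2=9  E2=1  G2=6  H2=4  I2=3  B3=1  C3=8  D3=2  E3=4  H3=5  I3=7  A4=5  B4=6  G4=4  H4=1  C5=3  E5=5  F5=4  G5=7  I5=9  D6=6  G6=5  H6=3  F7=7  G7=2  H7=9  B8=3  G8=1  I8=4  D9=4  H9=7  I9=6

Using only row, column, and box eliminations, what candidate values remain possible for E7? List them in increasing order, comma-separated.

Row 7 already contains {2, 7, 9}.
Column E already contains {1, 4, 5, 7}.
Its 3×3 block (box 8) already contains {4, 7}.
Removing those from 1–9 leaves {3, 6, 8} as the candidates for E7.

3,6,8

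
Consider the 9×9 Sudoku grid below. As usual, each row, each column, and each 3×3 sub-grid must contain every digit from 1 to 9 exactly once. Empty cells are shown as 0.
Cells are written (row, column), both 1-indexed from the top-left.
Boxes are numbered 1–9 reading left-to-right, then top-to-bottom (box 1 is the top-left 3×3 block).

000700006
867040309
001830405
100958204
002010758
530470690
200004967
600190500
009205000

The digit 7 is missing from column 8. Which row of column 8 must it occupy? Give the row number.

Consider where 7 can go in column 8.
(1,8) is out (row 1 already has a 7).
(2,8) is out (row 2 already has a 7).
(4,8) is out (box 6 already has a 7).
(8,8) is out (box 9 already has a 7).
(9,8) is out (box 9 already has a 7).
So the only cell in column 8 that can hold 7 is (3,8).
That is row 3.

3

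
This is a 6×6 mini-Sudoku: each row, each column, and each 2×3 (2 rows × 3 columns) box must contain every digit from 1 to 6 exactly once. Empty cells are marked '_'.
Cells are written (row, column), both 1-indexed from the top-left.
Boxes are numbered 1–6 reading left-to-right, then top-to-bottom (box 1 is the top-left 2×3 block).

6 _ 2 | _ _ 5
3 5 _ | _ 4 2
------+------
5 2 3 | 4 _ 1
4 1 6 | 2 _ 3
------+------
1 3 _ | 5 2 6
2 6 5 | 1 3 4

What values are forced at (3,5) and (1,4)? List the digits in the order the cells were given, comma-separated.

6,3

For (3,5):
  Row 3 already contains {1, 2, 3, 4, 5}.
  Column 5 already contains {2, 3, 4}.
  Its 2×3 block (box 4) already contains {1, 2, 3, 4}.
  The only value from 1–6 not eliminated is 6, so (3,5) = 6.
For (1,4):
  Row 1 already contains {2, 5, 6}.
  Column 4 already contains {1, 2, 4, 5}.
  Its 2×3 block (box 2) already contains {2, 4, 5}.
  The only value from 1–6 not eliminated is 3, so (1,4) = 3.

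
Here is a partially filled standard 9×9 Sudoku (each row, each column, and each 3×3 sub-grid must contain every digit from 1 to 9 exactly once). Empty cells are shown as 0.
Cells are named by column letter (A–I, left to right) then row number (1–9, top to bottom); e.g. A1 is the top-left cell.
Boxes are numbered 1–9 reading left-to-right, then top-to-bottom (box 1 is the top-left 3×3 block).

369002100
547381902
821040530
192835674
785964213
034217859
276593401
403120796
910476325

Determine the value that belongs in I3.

Row 3 already contains {1, 2, 3, 4, 5, 8}.
Column I already contains {1, 2, 3, 4, 5, 6, 9}.
Its 3×3 block (box 3) already contains {1, 2, 3, 5, 9}.
The only value from 1–9 not eliminated is 7, so I3 = 7.

7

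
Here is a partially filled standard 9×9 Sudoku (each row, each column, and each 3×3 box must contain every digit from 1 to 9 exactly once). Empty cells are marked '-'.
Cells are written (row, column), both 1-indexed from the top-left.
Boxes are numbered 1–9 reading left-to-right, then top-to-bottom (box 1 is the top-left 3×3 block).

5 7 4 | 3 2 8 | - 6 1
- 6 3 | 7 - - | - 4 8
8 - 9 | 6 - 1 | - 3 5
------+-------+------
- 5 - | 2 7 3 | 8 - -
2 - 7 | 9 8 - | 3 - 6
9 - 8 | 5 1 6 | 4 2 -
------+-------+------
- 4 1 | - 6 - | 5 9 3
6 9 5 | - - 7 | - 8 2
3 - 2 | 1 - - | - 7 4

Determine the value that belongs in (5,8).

5

Cell (5,8) itself could take any of {1, 5} by direct elimination.
Consider where 5 can go in box 6.
(4,8) is out (row 4 already has a 5).
(4,9) is out (row 4 already has a 5).
(6,9) is out (row 6 already has a 5).
So the only cell in box 6 that can hold 5 is (5,8).
Therefore (5,8) = 5.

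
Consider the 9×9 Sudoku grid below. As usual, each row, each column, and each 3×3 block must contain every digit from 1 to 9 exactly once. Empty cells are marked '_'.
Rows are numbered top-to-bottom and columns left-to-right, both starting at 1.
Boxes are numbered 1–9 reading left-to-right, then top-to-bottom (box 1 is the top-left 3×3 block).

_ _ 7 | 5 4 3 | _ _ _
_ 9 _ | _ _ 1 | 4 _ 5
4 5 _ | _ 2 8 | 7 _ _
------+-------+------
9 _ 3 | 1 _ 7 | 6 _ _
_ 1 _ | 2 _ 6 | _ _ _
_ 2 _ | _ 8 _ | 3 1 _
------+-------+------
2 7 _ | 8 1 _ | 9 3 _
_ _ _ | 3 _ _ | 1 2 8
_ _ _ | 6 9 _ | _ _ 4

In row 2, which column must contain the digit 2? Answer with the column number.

3

Consider where 2 can go in row 2.
r2c1 is out (column 1 already has a 2).
r2c4 is out (column 4 already has a 2).
r2c5 is out (column 5 already has a 2).
r2c8 is out (column 8 already has a 2).
So the only cell in row 2 that can hold 2 is r2c3.
That is column 3.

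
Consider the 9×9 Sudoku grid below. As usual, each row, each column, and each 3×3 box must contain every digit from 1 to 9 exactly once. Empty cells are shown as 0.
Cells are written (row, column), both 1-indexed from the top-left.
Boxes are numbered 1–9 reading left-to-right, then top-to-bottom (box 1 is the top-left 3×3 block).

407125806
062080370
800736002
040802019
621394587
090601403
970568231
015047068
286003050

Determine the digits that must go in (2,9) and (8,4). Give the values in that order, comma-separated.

5,2

For (2,9):
  Consider where 5 can go in column 9.
  (9,9) is out (row 9 already has a 5).
  So the only cell in column 9 that can hold 5 is (2,9).
  So (2,9) = 5.
For (8,4):
  Consider where 2 can go in row 8.
  (8,1) is out (column 1 already has a 2).
  (8,7) is out (column 7 already has a 2).
  So the only cell in row 8 that can hold 2 is (8,4).
  So (8,4) = 2.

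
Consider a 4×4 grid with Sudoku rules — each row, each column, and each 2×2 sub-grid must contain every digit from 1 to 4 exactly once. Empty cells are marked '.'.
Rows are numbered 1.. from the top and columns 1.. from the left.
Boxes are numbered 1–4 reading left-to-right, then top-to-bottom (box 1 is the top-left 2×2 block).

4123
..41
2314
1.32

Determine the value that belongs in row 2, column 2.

Row 2 already contains {1, 4}.
Column 2 already contains {1, 3}.
Its 2×2 block (box 1) already contains {1, 4}.
The only value from 1–4 not eliminated is 2, so row 2, column 2 = 2.

2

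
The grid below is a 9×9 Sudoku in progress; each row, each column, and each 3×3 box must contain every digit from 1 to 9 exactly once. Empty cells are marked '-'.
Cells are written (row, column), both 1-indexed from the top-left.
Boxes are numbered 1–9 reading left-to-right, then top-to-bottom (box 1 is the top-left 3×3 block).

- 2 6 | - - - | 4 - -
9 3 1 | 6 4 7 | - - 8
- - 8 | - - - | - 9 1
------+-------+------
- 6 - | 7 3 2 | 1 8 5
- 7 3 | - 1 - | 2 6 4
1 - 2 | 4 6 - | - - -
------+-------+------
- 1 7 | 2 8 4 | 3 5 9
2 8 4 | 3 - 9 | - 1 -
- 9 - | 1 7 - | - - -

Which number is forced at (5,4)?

Cell (5,4) itself could take any of {5, 8, 9} by direct elimination.
Consider where 9 can go in box 5.
(5,6) is out (column 6 already has a 9).
(6,6) is out (column 6 already has a 9).
So the only cell in box 5 that can hold 9 is (5,4).
Therefore (5,4) = 9.

9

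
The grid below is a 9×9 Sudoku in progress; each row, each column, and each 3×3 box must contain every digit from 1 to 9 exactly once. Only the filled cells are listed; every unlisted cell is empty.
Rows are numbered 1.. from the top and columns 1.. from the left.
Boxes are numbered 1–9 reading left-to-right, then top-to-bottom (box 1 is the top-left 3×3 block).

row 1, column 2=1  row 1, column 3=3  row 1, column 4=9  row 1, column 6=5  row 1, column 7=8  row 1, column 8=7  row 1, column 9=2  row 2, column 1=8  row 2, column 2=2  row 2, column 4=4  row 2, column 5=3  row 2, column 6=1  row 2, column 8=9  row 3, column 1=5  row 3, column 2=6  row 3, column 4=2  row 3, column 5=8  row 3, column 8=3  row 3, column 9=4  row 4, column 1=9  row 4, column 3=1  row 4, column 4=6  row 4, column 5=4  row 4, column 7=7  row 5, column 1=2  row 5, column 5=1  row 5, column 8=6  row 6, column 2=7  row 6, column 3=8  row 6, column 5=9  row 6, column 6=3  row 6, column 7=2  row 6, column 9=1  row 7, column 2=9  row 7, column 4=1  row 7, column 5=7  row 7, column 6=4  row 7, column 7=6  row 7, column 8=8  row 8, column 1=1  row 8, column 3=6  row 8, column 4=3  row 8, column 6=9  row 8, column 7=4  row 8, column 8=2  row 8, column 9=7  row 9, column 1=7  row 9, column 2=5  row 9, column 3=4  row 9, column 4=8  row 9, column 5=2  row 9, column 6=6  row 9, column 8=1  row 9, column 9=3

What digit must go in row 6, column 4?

5

Row 6 already contains {1, 2, 3, 7, 8, 9}.
Column 4 already contains {1, 2, 3, 4, 6, 8, 9}.
Its 3×3 block (box 5) already contains {1, 3, 4, 6, 9}.
The only value from 1–9 not eliminated is 5, so row 6, column 4 = 5.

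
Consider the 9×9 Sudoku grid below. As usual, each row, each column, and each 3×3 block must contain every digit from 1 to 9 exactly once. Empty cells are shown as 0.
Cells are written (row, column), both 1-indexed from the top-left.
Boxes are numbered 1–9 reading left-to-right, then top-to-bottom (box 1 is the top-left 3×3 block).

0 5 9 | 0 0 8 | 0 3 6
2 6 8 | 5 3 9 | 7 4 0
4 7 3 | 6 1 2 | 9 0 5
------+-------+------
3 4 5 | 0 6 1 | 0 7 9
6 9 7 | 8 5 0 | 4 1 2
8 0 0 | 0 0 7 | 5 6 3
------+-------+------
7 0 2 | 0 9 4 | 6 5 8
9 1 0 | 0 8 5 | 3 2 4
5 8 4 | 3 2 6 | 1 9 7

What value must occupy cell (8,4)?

Row 8 already contains {1, 2, 3, 4, 5, 8, 9}.
Column 4 already contains {3, 5, 6, 8}.
Its 3×3 block (box 8) already contains {2, 3, 4, 5, 6, 8, 9}.
The only value from 1–9 not eliminated is 7, so (8,4) = 7.

7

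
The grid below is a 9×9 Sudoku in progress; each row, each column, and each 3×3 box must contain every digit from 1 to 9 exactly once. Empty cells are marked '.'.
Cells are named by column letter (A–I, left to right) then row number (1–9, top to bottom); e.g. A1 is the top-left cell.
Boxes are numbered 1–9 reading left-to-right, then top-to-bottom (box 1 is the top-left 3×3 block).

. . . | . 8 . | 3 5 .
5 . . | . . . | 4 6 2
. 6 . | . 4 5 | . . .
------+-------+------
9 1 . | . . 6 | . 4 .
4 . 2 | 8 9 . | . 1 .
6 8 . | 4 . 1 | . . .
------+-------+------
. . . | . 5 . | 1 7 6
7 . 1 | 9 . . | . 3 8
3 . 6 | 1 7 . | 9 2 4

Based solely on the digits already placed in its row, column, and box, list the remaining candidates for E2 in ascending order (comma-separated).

Row 2 already contains {2, 4, 5, 6}.
Column E already contains {4, 5, 7, 8, 9}.
Its 3×3 block (box 2) already contains {4, 5, 8}.
Removing those from 1–9 leaves {1, 3} as the candidates for E2.

1,3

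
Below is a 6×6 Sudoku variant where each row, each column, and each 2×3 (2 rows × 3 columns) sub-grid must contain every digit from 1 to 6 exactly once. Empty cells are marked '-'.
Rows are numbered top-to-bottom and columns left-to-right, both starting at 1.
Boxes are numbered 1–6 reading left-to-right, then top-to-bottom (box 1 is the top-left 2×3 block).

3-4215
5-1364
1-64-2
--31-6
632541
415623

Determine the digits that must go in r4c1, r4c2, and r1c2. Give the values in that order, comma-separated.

For r4c1:
  Row 4 already contains {1, 3, 6}.
  Column 1 already contains {1, 3, 4, 5, 6}.
  Its 2×3 block (box 3) already contains {1, 3, 6}.
  The only value from 1–6 not eliminated is 2, so r4c1 = 2.
For r4c2:
  Consider where 4 can go in column 2.
  r1c2 is out (row 1 already has a 4).
  r2c2 is out (row 2 already has a 4).
  r3c2 is out (row 3 already has a 4).
  So the only cell in column 2 that can hold 4 is r4c2.
  So r4c2 = 4.
For r1c2:
  Row 1 already contains {1, 2, 3, 4, 5}.
  Column 2 already contains {1, 3}.
  Its 2×3 block (box 1) already contains {1, 3, 4, 5}.
  The only value from 1–6 not eliminated is 6, so r1c2 = 6.

2,4,6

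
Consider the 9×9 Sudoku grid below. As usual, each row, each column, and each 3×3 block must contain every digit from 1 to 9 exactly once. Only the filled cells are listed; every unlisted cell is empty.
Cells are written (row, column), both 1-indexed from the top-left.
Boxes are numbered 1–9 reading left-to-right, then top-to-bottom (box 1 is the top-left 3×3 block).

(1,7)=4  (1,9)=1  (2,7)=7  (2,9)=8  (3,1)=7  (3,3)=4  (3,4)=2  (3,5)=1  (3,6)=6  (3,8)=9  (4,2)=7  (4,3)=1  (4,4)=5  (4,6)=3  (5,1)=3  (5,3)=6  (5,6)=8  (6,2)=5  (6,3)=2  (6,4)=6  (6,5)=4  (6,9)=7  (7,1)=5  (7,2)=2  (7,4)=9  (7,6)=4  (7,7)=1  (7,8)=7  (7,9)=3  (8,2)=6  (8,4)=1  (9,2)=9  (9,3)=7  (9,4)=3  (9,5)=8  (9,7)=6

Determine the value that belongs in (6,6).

1

Cell (6,6) itself could take any of {1, 9} by direct elimination.
Consider where 1 can go in column 6.
(1,6) is out (row 1 already has a 1).
(2,6) is out (box 2 already has a 1).
(8,6) is out (row 8 already has a 1).
(9,6) is out (box 8 already has a 1).
So the only cell in column 6 that can hold 1 is (6,6).
Therefore (6,6) = 1.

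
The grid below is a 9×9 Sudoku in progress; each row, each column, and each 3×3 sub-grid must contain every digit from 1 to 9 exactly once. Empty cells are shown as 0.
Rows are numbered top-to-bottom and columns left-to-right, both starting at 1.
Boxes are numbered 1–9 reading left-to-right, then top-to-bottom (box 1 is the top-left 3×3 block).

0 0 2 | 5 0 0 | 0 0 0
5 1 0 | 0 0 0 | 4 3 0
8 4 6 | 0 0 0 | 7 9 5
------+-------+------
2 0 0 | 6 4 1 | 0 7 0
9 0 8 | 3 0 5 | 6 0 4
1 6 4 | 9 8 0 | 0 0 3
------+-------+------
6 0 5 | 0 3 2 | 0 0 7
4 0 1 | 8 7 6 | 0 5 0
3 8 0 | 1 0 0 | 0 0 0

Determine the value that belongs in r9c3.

Cell r9c3 itself could take any of {7, 9} by direct elimination.
Consider where 7 can go in box 7.
r7c2 is out (row 7 already has a 7).
r8c2 is out (row 8 already has a 7).
So the only cell in box 7 that can hold 7 is r9c3.
Therefore r9c3 = 7.

7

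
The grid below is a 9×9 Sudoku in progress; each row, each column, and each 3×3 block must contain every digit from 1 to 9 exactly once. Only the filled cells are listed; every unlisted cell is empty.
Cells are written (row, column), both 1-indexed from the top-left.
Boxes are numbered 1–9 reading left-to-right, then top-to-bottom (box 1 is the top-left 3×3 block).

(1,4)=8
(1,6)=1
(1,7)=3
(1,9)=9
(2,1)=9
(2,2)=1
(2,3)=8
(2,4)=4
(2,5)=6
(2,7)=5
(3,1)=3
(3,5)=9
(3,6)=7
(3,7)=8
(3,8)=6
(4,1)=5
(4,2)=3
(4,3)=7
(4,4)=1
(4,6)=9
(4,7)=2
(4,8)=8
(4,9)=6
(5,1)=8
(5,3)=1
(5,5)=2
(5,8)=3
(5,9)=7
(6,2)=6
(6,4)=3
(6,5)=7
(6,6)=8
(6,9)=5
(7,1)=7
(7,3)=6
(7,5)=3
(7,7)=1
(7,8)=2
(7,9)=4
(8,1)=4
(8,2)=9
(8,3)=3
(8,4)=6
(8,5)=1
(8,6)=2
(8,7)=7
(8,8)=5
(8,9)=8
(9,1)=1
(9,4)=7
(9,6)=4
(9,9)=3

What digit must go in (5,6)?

6

Cell (5,6) itself could take any of {5, 6} by direct elimination.
Consider where 6 can go in row 5.
(5,2) is out (column 2 already has a 6).
(5,4) is out (column 4 already has a 6).
(5,7) is out (box 6 already has a 6).
So the only cell in row 5 that can hold 6 is (5,6).
Therefore (5,6) = 6.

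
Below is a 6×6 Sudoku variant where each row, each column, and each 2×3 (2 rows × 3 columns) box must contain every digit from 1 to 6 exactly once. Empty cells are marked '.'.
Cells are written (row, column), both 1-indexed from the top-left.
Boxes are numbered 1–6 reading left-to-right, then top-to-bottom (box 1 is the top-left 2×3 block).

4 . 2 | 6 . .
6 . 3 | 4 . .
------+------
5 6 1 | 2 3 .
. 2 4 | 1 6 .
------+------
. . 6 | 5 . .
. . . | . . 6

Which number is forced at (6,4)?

Row 6 already contains {6}.
Column 4 already contains {1, 2, 4, 5, 6}.
Its 2×3 block (box 6) already contains {5, 6}.
The only value from 1–6 not eliminated is 3, so (6,4) = 3.

3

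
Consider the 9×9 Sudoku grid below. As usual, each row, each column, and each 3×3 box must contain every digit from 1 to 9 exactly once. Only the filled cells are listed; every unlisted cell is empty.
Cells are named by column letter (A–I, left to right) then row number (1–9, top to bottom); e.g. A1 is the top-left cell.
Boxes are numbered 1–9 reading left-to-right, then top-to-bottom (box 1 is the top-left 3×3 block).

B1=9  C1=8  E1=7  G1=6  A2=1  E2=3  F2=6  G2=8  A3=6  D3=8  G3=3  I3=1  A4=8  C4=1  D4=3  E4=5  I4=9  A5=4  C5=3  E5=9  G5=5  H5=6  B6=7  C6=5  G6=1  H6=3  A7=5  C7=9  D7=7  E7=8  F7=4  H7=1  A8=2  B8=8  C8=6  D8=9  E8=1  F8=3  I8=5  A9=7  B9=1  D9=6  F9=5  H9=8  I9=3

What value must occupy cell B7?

3

Row 7 already contains {1, 4, 5, 7, 8, 9}.
Column B already contains {1, 7, 8, 9}.
Its 3×3 block (box 7) already contains {1, 2, 5, 6, 7, 8, 9}.
The only value from 1–9 not eliminated is 3, so B7 = 3.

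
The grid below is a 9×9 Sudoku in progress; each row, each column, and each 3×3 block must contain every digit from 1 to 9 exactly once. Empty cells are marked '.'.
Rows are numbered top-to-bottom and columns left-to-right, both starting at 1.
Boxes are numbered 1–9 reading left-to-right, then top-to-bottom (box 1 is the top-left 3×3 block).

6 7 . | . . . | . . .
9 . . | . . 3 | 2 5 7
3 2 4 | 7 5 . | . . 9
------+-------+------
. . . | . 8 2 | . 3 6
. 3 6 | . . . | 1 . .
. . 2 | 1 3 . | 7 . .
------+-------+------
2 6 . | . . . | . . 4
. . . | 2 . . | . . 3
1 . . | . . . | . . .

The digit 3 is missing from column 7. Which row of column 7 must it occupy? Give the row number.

1

Consider where 3 can go in column 7.
R3C7 is out (row 3 already has a 3).
R4C7 is out (row 4 already has a 3).
R7C7 is out (box 9 already has a 3).
R8C7 is out (row 8 already has a 3).
R9C7 is out (box 9 already has a 3).
So the only cell in column 7 that can hold 3 is R1C7.
That is row 1.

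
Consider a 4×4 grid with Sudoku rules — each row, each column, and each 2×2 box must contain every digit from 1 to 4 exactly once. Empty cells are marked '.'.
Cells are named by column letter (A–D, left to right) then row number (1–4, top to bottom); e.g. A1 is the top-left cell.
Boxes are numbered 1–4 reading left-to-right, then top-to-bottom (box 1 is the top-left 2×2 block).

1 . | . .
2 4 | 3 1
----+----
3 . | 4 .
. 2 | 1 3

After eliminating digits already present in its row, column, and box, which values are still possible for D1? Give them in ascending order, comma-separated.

2,4

Row 1 already contains {1}.
Column D already contains {1, 3}.
Its 2×2 block (box 2) already contains {1, 3}.
Removing those from 1–4 leaves {2, 4} as the candidates for D1.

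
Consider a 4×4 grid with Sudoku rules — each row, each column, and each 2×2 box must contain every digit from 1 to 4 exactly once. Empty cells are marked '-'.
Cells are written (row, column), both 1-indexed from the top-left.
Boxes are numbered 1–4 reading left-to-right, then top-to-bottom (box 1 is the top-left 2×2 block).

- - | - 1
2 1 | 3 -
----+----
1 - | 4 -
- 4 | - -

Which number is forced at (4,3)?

Cell (4,3) itself could take any of {1, 2} by direct elimination.
Consider where 1 can go in box 4.
(3,4) is out (row 3 already has a 1).
(4,4) is out (column 4 already has a 1).
So the only cell in box 4 that can hold 1 is (4,3).
Therefore (4,3) = 1.

1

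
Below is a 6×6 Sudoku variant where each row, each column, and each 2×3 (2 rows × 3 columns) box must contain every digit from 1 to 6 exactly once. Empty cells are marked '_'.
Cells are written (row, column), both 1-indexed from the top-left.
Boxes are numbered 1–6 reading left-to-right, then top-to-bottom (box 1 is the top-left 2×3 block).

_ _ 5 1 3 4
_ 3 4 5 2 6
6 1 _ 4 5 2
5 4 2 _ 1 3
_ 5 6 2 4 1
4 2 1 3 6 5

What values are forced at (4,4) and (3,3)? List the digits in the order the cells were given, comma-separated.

For (4,4):
  Row 4 already contains {1, 2, 3, 4, 5}.
  Column 4 already contains {1, 2, 3, 4, 5}.
  Its 2×3 block (box 4) already contains {1, 2, 3, 4, 5}.
  The only value from 1–6 not eliminated is 6, so (4,4) = 6.
For (3,3):
  Row 3 already contains {1, 2, 4, 5, 6}.
  Column 3 already contains {1, 2, 4, 5, 6}.
  Its 2×3 block (box 3) already contains {1, 2, 4, 5, 6}.
  The only value from 1–6 not eliminated is 3, so (3,3) = 3.

6,3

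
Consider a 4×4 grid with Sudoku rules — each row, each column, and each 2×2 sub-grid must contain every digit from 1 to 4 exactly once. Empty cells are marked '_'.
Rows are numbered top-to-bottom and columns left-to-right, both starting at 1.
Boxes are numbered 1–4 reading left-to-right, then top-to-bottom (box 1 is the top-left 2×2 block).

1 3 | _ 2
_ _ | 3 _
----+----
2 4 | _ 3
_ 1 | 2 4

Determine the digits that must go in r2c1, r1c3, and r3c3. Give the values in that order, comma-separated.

4,4,1

For r2c1:
  Row 2 already contains {3}.
  Column 1 already contains {1, 2}.
  Its 2×2 block (box 1) already contains {1, 3}.
  The only value from 1–4 not eliminated is 4, so r2c1 = 4.
For r1c3:
  Row 1 already contains {1, 2, 3}.
  Column 3 already contains {2, 3}.
  Its 2×2 block (box 2) already contains {2, 3}.
  The only value from 1–4 not eliminated is 4, so r1c3 = 4.
For r3c3:
  Row 3 already contains {2, 3, 4}.
  Column 3 already contains {2, 3}.
  Its 2×2 block (box 4) already contains {2, 3, 4}.
  The only value from 1–4 not eliminated is 1, so r3c3 = 1.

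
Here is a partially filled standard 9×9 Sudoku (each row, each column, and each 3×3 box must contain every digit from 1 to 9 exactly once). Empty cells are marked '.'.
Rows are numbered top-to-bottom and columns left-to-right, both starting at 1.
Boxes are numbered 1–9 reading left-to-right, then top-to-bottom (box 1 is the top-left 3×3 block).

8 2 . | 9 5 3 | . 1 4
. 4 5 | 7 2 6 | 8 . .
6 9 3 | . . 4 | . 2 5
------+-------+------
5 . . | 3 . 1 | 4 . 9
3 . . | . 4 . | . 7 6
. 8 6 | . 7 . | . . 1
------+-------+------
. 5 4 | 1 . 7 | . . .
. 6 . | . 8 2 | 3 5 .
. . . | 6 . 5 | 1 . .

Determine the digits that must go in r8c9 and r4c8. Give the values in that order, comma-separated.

7,8

For r8c9:
  Row 8 already contains {2, 3, 5, 6, 8}.
  Column 9 already contains {1, 4, 5, 6, 9}.
  Its 3×3 block (box 9) already contains {1, 3, 5}.
  The only value from 1–9 not eliminated is 7, so r8c9 = 7.
For r4c8:
  Row 4 already contains {1, 3, 4, 5, 9}.
  Column 8 already contains {1, 2, 5, 7}.
  Its 3×3 block (box 6) already contains {1, 4, 6, 7, 9}.
  The only value from 1–9 not eliminated is 8, so r4c8 = 8.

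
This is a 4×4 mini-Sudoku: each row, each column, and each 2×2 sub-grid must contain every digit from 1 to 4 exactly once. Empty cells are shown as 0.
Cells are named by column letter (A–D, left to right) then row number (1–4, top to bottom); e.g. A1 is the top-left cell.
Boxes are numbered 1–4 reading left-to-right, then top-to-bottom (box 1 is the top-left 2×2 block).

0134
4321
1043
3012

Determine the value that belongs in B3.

Row 3 already contains {1, 3, 4}.
Column B already contains {1, 3}.
Its 2×2 block (box 3) already contains {1, 3}.
The only value from 1–4 not eliminated is 2, so B3 = 2.

2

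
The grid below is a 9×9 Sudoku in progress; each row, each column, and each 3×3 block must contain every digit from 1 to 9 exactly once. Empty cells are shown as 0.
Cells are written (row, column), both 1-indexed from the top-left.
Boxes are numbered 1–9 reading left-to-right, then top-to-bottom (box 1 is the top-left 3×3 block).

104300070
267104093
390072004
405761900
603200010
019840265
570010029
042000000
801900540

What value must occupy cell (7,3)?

6

Row 7 already contains {1, 2, 5, 7, 9}.
Column 3 already contains {1, 2, 3, 4, 5, 7, 9}.
Its 3×3 block (box 7) already contains {1, 2, 4, 5, 7, 8}.
The only value from 1–9 not eliminated is 6, so (7,3) = 6.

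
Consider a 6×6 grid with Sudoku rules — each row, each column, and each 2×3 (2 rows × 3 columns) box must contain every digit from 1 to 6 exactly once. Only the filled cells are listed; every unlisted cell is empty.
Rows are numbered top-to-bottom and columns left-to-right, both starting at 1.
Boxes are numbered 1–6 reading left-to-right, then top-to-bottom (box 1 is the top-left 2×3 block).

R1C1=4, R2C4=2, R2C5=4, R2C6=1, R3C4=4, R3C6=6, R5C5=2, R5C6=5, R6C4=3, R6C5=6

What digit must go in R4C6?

2

Cell R4C6 itself could take any of {2, 3} by direct elimination.
Consider where 2 can go in box 4.
R3C5 is out (column 5 already has a 2).
R4C4 is out (column 4 already has a 2).
R4C5 is out (column 5 already has a 2).
So the only cell in box 4 that can hold 2 is R4C6.
Therefore R4C6 = 2.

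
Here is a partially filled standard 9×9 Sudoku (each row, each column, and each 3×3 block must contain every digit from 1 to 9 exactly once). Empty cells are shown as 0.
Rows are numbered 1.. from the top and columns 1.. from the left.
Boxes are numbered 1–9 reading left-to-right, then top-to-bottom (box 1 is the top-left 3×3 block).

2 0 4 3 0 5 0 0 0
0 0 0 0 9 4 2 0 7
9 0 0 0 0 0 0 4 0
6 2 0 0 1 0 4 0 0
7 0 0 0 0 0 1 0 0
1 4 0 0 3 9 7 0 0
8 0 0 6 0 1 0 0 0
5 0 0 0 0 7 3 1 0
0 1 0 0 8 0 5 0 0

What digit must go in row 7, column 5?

Cell row 7, column 5 itself could take any of {2, 4, 5} by direct elimination.
Consider where 5 can go in box 8.
row 8, column 4 is out (row 8 already has a 5).
row 8, column 5 is out (row 8 already has a 5).
row 9, column 4 is out (row 9 already has a 5).
row 9, column 6 is out (row 9 already has a 5).
So the only cell in box 8 that can hold 5 is row 7, column 5.
Therefore row 7, column 5 = 5.

5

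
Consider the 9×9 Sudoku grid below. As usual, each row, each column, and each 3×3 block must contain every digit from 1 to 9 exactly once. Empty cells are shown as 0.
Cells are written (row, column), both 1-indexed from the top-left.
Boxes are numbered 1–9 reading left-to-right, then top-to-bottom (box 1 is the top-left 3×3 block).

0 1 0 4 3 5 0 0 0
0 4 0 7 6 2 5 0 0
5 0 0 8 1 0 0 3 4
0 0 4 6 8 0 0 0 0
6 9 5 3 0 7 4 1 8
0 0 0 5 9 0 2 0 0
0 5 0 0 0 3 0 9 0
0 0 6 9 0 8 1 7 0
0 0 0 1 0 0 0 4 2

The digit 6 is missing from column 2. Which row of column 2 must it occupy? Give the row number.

Consider where 6 can go in column 2.
(4,2) is out (row 4 already has a 6).
(6,2) is out (box 4 already has a 6).
(8,2) is out (row 8 already has a 6).
(9,2) is out (box 7 already has a 6).
So the only cell in column 2 that can hold 6 is (3,2).
That is row 3.

3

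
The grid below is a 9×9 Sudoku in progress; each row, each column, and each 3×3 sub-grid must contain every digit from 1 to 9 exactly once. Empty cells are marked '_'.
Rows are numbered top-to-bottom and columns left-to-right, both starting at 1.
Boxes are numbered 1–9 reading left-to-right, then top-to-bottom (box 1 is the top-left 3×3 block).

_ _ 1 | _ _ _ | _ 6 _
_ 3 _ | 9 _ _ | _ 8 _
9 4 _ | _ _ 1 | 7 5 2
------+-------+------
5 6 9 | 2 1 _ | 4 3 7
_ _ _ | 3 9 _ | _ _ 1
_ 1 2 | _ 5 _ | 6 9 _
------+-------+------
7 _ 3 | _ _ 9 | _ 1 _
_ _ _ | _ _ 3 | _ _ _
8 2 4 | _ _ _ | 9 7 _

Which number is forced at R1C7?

3

Row 1 already contains {1, 6}.
Column 7 already contains {4, 6, 7, 9}.
Its 3×3 block (box 3) already contains {2, 5, 6, 7, 8}.
The only value from 1–9 not eliminated is 3, so R1C7 = 3.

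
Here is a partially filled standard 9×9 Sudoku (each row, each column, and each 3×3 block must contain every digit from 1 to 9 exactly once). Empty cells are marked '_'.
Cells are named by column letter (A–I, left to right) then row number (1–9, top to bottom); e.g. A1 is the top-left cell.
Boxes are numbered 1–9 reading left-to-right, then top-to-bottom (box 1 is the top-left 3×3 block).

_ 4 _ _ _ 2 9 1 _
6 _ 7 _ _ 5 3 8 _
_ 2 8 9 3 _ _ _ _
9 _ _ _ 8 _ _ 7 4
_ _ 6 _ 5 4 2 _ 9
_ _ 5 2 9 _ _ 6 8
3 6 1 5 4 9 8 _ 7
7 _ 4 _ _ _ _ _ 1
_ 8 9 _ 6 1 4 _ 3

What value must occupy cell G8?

Cell G8 itself could take any of {5, 6} by direct elimination.
Consider where 6 can go in box 9.
H7 is out (row 7 already has a 6).
H8 is out (column H already has a 6).
H9 is out (row 9 already has a 6).
So the only cell in box 9 that can hold 6 is G8.
Therefore G8 = 6.

6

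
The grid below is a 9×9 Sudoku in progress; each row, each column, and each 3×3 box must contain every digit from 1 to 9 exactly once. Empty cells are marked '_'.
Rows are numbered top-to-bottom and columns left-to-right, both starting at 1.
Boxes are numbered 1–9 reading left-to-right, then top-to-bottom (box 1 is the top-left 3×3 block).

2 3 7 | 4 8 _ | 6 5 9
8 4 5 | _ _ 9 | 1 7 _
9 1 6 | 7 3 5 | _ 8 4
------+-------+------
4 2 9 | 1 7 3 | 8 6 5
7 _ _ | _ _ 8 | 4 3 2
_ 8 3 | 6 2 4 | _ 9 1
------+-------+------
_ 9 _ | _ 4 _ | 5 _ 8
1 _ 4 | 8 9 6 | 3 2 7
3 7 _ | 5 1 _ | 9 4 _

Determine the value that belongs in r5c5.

Row 5 already contains {2, 3, 4, 7, 8}.
Column 5 already contains {1, 2, 3, 4, 7, 8, 9}.
Its 3×3 block (box 5) already contains {1, 2, 3, 4, 6, 7, 8}.
The only value from 1–9 not eliminated is 5, so r5c5 = 5.

5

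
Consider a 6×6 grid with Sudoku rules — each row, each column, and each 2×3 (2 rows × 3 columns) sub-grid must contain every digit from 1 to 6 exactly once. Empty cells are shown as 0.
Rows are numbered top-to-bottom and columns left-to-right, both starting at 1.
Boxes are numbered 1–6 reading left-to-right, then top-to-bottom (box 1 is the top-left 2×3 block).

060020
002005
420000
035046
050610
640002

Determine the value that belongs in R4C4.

Cell R4C4 itself could take any of {1, 2} by direct elimination.
Consider where 2 can go in row 4.
R4C1 is out (box 3 already has a 2).
So the only cell in row 4 that can hold 2 is R4C4.
Therefore R4C4 = 2.

2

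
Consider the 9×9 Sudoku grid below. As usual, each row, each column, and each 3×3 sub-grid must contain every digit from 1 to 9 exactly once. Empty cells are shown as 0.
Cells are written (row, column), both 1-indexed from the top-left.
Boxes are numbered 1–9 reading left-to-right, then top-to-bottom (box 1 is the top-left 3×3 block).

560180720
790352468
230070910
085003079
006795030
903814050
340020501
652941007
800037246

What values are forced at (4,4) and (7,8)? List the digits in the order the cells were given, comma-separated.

2,9

For (4,4):
  Consider where 2 can go in box 5.
  (4,5) is out (column 5 already has a 2).
  So the only cell in box 5 that can hold 2 is (4,4).
  So (4,4) = 2.
For (7,8):
  Consider where 9 can go in column 8.
  (8,8) is out (row 8 already has a 9).
  So the only cell in column 8 that can hold 9 is (7,8).
  So (7,8) = 9.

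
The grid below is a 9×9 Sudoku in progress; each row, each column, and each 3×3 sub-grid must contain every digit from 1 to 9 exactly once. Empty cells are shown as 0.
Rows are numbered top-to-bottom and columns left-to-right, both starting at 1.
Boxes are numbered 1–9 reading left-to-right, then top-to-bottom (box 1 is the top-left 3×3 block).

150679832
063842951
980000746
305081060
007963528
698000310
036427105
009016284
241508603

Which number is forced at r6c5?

5

Row 6 already contains {1, 3, 6, 8, 9}.
Column 5 already contains {1, 2, 4, 6, 7, 8}.
Its 3×3 block (box 5) already contains {1, 3, 6, 8, 9}.
The only value from 1–9 not eliminated is 5, so r6c5 = 5.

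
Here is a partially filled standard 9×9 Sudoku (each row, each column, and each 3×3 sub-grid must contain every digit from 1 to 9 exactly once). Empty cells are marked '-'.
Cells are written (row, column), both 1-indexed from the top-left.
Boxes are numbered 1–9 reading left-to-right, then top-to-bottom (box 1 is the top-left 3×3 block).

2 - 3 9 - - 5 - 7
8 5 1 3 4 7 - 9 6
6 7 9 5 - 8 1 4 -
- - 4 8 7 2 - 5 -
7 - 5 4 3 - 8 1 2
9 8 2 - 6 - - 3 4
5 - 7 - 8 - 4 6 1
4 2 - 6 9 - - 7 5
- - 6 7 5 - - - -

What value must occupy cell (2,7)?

Row 2 already contains {1, 3, 4, 5, 6, 7, 8, 9}.
Column 7 already contains {1, 4, 5, 8}.
Its 3×3 block (box 3) already contains {1, 4, 5, 6, 7, 9}.
The only value from 1–9 not eliminated is 2, so (2,7) = 2.

2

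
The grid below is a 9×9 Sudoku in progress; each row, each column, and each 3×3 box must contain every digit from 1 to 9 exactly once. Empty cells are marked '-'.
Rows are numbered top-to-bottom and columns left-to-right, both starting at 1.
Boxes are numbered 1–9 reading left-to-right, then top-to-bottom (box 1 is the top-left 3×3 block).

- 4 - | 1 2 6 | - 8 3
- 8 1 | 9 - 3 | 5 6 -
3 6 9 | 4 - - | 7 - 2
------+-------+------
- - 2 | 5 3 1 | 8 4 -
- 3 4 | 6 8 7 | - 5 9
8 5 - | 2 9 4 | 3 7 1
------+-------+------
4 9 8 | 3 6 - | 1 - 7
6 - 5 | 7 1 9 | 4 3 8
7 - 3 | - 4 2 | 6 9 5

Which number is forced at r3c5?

5

Row 3 already contains {2, 3, 4, 6, 7, 9}.
Column 5 already contains {1, 2, 3, 4, 6, 8, 9}.
Its 3×3 block (box 2) already contains {1, 2, 3, 4, 6, 9}.
The only value from 1–9 not eliminated is 5, so r3c5 = 5.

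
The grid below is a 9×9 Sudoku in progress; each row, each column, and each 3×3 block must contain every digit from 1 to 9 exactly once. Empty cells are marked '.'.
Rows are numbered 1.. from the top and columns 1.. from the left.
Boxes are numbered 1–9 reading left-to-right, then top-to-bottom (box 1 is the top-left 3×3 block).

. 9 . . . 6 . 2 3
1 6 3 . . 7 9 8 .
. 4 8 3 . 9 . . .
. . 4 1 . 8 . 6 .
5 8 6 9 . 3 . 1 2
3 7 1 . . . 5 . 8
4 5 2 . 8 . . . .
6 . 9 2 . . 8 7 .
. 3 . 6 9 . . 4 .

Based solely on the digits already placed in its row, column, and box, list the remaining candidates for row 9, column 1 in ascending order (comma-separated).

7,8

Row 9 already contains {3, 4, 6, 9}.
Column 1 already contains {1, 3, 4, 5, 6}.
Its 3×3 block (box 7) already contains {2, 3, 4, 5, 6, 9}.
Removing those from 1–9 leaves {7, 8} as the candidates for row 9, column 1.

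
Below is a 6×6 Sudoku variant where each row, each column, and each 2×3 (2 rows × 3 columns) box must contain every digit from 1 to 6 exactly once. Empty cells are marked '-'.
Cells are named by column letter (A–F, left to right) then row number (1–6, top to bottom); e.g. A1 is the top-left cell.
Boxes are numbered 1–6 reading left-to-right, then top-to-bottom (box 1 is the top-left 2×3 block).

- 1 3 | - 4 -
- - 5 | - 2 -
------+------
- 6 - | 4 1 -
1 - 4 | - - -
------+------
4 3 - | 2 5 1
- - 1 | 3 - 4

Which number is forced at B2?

4

Row 2 already contains {2, 5}.
Column B already contains {1, 3, 6}.
Its 2×3 block (box 1) already contains {1, 3, 5}.
The only value from 1–6 not eliminated is 4, so B2 = 4.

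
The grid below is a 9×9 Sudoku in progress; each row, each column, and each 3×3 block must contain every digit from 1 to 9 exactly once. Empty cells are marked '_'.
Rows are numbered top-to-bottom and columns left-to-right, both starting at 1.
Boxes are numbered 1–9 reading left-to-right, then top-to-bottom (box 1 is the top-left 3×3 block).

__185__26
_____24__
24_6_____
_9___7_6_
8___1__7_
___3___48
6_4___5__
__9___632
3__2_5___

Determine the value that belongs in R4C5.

Cell R4C5 itself could take any of {2, 4, 8} by direct elimination.
Consider where 8 can go in row 4.
R4C1 is out (column 1 already has a 8).
R4C3 is out (box 4 already has a 8).
R4C4 is out (column 4 already has a 8).
R4C7 is out (box 6 already has a 8).
R4C9 is out (column 9 already has a 8).
So the only cell in row 4 that can hold 8 is R4C5.
Therefore R4C5 = 8.

8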